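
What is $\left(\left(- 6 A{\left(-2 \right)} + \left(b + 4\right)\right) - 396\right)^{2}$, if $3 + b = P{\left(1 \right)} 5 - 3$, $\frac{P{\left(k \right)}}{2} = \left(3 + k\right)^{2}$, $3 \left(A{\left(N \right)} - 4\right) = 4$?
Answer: $72900$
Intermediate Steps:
$A{\left(N \right)} = \frac{16}{3}$ ($A{\left(N \right)} = 4 + \frac{1}{3} \cdot 4 = 4 + \frac{4}{3} = \frac{16}{3}$)
$P{\left(k \right)} = 2 \left(3 + k\right)^{2}$
$b = 154$ ($b = -3 - \left(3 - 2 \left(3 + 1\right)^{2} \cdot 5\right) = -3 - \left(3 - 2 \cdot 4^{2} \cdot 5\right) = -3 - \left(3 - 2 \cdot 16 \cdot 5\right) = -3 + \left(32 \cdot 5 - 3\right) = -3 + \left(160 - 3\right) = -3 + 157 = 154$)
$\left(\left(- 6 A{\left(-2 \right)} + \left(b + 4\right)\right) - 396\right)^{2} = \left(\left(\left(-6\right) \frac{16}{3} + \left(154 + 4\right)\right) - 396\right)^{2} = \left(\left(-32 + 158\right) - 396\right)^{2} = \left(126 - 396\right)^{2} = \left(-270\right)^{2} = 72900$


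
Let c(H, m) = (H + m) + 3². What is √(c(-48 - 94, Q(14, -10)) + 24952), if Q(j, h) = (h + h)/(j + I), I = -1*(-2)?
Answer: √99271/2 ≈ 157.54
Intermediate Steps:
I = 2
Q(j, h) = 2*h/(2 + j) (Q(j, h) = (h + h)/(j + 2) = (2*h)/(2 + j) = 2*h/(2 + j))
c(H, m) = 9 + H + m (c(H, m) = (H + m) + 9 = 9 + H + m)
√(c(-48 - 94, Q(14, -10)) + 24952) = √((9 + (-48 - 94) + 2*(-10)/(2 + 14)) + 24952) = √((9 - 142 + 2*(-10)/16) + 24952) = √((9 - 142 + 2*(-10)*(1/16)) + 24952) = √((9 - 142 - 5/4) + 24952) = √(-537/4 + 24952) = √(99271/4) = √99271/2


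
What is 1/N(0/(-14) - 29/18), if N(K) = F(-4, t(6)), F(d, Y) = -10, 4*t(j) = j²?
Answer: -⅒ ≈ -0.10000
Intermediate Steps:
t(j) = j²/4
N(K) = -10
1/N(0/(-14) - 29/18) = 1/(-10) = -⅒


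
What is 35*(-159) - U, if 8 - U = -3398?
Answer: -8971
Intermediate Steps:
U = 3406 (U = 8 - 1*(-3398) = 8 + 3398 = 3406)
35*(-159) - U = 35*(-159) - 1*3406 = -5565 - 3406 = -8971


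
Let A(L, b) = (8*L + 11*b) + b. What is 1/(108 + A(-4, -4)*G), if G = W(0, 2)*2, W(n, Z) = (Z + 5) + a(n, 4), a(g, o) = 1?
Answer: -1/1172 ≈ -0.00085324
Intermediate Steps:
A(L, b) = 8*L + 12*b
W(n, Z) = 6 + Z (W(n, Z) = (Z + 5) + 1 = (5 + Z) + 1 = 6 + Z)
G = 16 (G = (6 + 2)*2 = 8*2 = 16)
1/(108 + A(-4, -4)*G) = 1/(108 + (8*(-4) + 12*(-4))*16) = 1/(108 + (-32 - 48)*16) = 1/(108 - 80*16) = 1/(108 - 1280) = 1/(-1172) = -1/1172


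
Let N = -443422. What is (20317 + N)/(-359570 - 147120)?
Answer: 84621/101338 ≈ 0.83504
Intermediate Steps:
(20317 + N)/(-359570 - 147120) = (20317 - 443422)/(-359570 - 147120) = -423105/(-506690) = -423105*(-1/506690) = 84621/101338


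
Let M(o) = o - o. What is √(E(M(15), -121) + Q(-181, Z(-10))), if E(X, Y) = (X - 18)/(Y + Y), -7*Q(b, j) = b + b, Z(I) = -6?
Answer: √307055/77 ≈ 7.1964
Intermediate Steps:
Q(b, j) = -2*b/7 (Q(b, j) = -(b + b)/7 = -2*b/7)
M(o) = 0
E(X, Y) = (-18 + X)/(2*Y) (E(X, Y) = (-18 + X)/((2*Y)) = (-18 + X)*(1/(2*Y)) = (-18 + X)/(2*Y))
√(E(M(15), -121) + Q(-181, Z(-10))) = √((½)*(-18 + 0)/(-121) - 2/7*(-181)) = √((½)*(-1/121)*(-18) + 362/7) = √(9/121 + 362/7) = √(43865/847) = √307055/77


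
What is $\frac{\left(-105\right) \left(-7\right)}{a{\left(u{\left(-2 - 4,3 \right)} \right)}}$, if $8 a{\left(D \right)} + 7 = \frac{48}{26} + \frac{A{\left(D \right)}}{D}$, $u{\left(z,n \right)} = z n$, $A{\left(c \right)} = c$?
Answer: $- \frac{12740}{9} \approx -1415.6$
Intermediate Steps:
$u{\left(z,n \right)} = n z$
$a{\left(D \right)} = - \frac{27}{52}$ ($a{\left(D \right)} = - \frac{7}{8} + \frac{\frac{48}{26} + \frac{D}{D}}{8} = - \frac{7}{8} + \frac{48 \cdot \frac{1}{26} + 1}{8} = - \frac{7}{8} + \frac{\frac{24}{13} + 1}{8} = - \frac{7}{8} + \frac{1}{8} \cdot \frac{37}{13} = - \frac{7}{8} + \frac{37}{104} = - \frac{27}{52}$)
$\frac{\left(-105\right) \left(-7\right)}{a{\left(u{\left(-2 - 4,3 \right)} \right)}} = \frac{\left(-105\right) \left(-7\right)}{- \frac{27}{52}} = 735 \left(- \frac{52}{27}\right) = - \frac{12740}{9}$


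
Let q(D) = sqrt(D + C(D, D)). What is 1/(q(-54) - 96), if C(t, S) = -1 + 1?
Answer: -16/1545 - I*sqrt(6)/3090 ≈ -0.010356 - 0.00079271*I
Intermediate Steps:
C(t, S) = 0
q(D) = sqrt(D) (q(D) = sqrt(D + 0) = sqrt(D))
1/(q(-54) - 96) = 1/(sqrt(-54) - 96) = 1/(3*I*sqrt(6) - 96) = 1/(-96 + 3*I*sqrt(6))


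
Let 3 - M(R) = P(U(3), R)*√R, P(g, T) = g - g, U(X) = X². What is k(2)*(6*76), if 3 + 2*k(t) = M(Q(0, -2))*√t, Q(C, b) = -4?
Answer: -684 + 684*√2 ≈ 283.32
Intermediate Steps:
P(g, T) = 0
M(R) = 3 (M(R) = 3 - 0*√R = 3 - 1*0 = 3 + 0 = 3)
k(t) = -3/2 + 3*√t/2 (k(t) = -3/2 + (3*√t)/2 = -3/2 + 3*√t/2)
k(2)*(6*76) = (-3/2 + 3*√2/2)*(6*76) = (-3/2 + 3*√2/2)*456 = -684 + 684*√2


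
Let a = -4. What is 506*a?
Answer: -2024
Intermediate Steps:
506*a = 506*(-4) = -2024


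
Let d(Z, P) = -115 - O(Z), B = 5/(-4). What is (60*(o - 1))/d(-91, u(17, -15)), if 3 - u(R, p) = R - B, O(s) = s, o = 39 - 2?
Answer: -90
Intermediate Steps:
o = 37
B = -5/4 (B = 5*(-¼) = -5/4 ≈ -1.2500)
u(R, p) = 7/4 - R (u(R, p) = 3 - (R - 1*(-5/4)) = 3 - (R + 5/4) = 3 - (5/4 + R) = 3 + (-5/4 - R) = 7/4 - R)
d(Z, P) = -115 - Z
(60*(o - 1))/d(-91, u(17, -15)) = (60*(37 - 1))/(-115 - 1*(-91)) = (60*36)/(-115 + 91) = 2160/(-24) = 2160*(-1/24) = -90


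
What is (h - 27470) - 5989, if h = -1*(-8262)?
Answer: -25197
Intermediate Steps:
h = 8262
(h - 27470) - 5989 = (8262 - 27470) - 5989 = -19208 - 5989 = -25197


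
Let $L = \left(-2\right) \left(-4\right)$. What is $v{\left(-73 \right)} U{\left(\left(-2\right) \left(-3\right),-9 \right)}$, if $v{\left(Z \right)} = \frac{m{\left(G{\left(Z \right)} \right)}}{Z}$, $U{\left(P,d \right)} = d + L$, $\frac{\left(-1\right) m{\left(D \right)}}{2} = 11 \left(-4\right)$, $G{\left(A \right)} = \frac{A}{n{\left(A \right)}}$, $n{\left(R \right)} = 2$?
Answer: $\frac{88}{73} \approx 1.2055$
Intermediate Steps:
$G{\left(A \right)} = \frac{A}{2}$
$m{\left(D \right)} = 88$ ($m{\left(D \right)} = - 2 \cdot 11 \left(-4\right) = \left(-2\right) \left(-44\right) = 88$)
$L = 8$
$U{\left(P,d \right)} = 8 + d$ ($U{\left(P,d \right)} = d + 8 = 8 + d$)
$v{\left(Z \right)} = \frac{88}{Z}$
$v{\left(-73 \right)} U{\left(\left(-2\right) \left(-3\right),-9 \right)} = \frac{88}{-73} \left(8 - 9\right) = 88 \left(- \frac{1}{73}\right) \left(-1\right) = \left(- \frac{88}{73}\right) \left(-1\right) = \frac{88}{73}$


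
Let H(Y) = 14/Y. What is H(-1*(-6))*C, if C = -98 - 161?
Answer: -1813/3 ≈ -604.33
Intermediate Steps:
C = -259
H(-1*(-6))*C = (14/((-1*(-6))))*(-259) = (14/6)*(-259) = (14*(⅙))*(-259) = (7/3)*(-259) = -1813/3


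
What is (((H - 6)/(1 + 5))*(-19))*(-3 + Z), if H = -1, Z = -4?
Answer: -931/6 ≈ -155.17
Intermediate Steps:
(((H - 6)/(1 + 5))*(-19))*(-3 + Z) = (((-1 - 6)/(1 + 5))*(-19))*(-3 - 4) = (-7/6*(-19))*(-7) = (-7*⅙*(-19))*(-7) = -7/6*(-19)*(-7) = (133/6)*(-7) = -931/6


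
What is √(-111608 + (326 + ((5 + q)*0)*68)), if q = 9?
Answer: I*√111282 ≈ 333.59*I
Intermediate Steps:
√(-111608 + (326 + ((5 + q)*0)*68)) = √(-111608 + (326 + ((5 + 9)*0)*68)) = √(-111608 + (326 + (14*0)*68)) = √(-111608 + (326 + 0*68)) = √(-111608 + (326 + 0)) = √(-111608 + 326) = √(-111282) = I*√111282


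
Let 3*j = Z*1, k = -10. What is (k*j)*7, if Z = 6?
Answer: -140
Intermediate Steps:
j = 2 (j = (6*1)/3 = (⅓)*6 = 2)
(k*j)*7 = -10*2*7 = -20*7 = -140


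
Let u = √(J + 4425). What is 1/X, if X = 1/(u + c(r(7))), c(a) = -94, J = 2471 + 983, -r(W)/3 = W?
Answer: -94 + √7879 ≈ -5.2363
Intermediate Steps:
r(W) = -3*W
J = 3454
u = √7879 (u = √(3454 + 4425) = √7879 ≈ 88.764)
X = 1/(-94 + √7879) (X = 1/(√7879 - 94) = 1/(-94 + √7879) ≈ -0.19098)
1/X = 1/(-94/957 - √7879/957)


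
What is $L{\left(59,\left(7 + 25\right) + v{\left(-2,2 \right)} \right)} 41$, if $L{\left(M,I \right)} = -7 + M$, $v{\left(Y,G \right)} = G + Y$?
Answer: $2132$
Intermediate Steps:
$L{\left(59,\left(7 + 25\right) + v{\left(-2,2 \right)} \right)} 41 = \left(-7 + 59\right) 41 = 52 \cdot 41 = 2132$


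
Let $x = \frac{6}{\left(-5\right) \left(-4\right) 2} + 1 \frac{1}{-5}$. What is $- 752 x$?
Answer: $\frac{188}{5} \approx 37.6$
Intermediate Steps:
$x = - \frac{1}{20}$ ($x = \frac{6}{20 \cdot 2} + 1 \left(- \frac{1}{5}\right) = \frac{6}{40} - \frac{1}{5} = 6 \cdot \frac{1}{40} - \frac{1}{5} = \frac{3}{20} - \frac{1}{5} = - \frac{1}{20} \approx -0.05$)
$- 752 x = \left(-752\right) \left(- \frac{1}{20}\right) = \frac{188}{5}$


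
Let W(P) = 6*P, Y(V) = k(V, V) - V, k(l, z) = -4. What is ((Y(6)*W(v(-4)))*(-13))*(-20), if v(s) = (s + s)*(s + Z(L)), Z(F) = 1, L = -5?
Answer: -374400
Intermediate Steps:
Y(V) = -4 - V
v(s) = 2*s*(1 + s) (v(s) = (s + s)*(s + 1) = (2*s)*(1 + s) = 2*s*(1 + s))
((Y(6)*W(v(-4)))*(-13))*(-20) = (((-4 - 1*6)*(6*(2*(-4)*(1 - 4))))*(-13))*(-20) = (((-4 - 6)*(6*(2*(-4)*(-3))))*(-13))*(-20) = (-60*24*(-13))*(-20) = (-10*144*(-13))*(-20) = -1440*(-13)*(-20) = 18720*(-20) = -374400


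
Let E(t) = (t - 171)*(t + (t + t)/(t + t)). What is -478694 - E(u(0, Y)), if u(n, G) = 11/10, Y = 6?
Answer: -47833721/100 ≈ -4.7834e+5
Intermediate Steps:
u(n, G) = 11/10 (u(n, G) = 11*(1/10) = 11/10)
E(t) = (1 + t)*(-171 + t) (E(t) = (-171 + t)*(t + (2*t)/((2*t))) = (-171 + t)*(t + (2*t)*(1/(2*t))) = (-171 + t)*(t + 1) = (-171 + t)*(1 + t) = (1 + t)*(-171 + t))
-478694 - E(u(0, Y)) = -478694 - (-171 + (11/10)**2 - 170*11/10) = -478694 - (-171 + 121/100 - 187) = -478694 - 1*(-35679/100) = -478694 + 35679/100 = -47833721/100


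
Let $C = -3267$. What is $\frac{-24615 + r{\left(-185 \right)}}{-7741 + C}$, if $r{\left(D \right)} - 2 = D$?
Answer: $\frac{12399}{5504} \approx 2.2527$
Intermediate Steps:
$r{\left(D \right)} = 2 + D$
$\frac{-24615 + r{\left(-185 \right)}}{-7741 + C} = \frac{-24615 + \left(2 - 185\right)}{-7741 - 3267} = \frac{-24615 - 183}{-11008} = \left(-24798\right) \left(- \frac{1}{11008}\right) = \frac{12399}{5504}$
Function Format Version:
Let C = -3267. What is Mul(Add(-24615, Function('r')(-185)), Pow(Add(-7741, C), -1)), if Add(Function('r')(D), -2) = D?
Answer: Rational(12399, 5504) ≈ 2.2527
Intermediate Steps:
Function('r')(D) = Add(2, D)
Mul(Add(-24615, Function('r')(-185)), Pow(Add(-7741, C), -1)) = Mul(Add(-24615, Add(2, -185)), Pow(Add(-7741, -3267), -1)) = Mul(Add(-24615, -183), Pow(-11008, -1)) = Mul(-24798, Rational(-1, 11008)) = Rational(12399, 5504)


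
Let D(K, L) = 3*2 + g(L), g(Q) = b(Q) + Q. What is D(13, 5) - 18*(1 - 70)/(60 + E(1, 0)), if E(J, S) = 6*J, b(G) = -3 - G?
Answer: 240/11 ≈ 21.818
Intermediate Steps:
g(Q) = -3 (g(Q) = (-3 - Q) + Q = -3)
D(K, L) = 3 (D(K, L) = 3*2 - 3 = 6 - 3 = 3)
D(13, 5) - 18*(1 - 70)/(60 + E(1, 0)) = 3 - 18*(1 - 70)/(60 + 6*1) = 3 - (-1242)/(60 + 6) = 3 - (-1242)/66 = 3 - 18*(-23/22) = 3 + 207/11 = 240/11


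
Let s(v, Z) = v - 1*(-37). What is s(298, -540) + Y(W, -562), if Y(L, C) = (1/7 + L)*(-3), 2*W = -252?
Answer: 4988/7 ≈ 712.57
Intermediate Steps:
W = -126 (W = (½)*(-252) = -126)
s(v, Z) = 37 + v (s(v, Z) = v + 37 = 37 + v)
Y(L, C) = -3/7 - 3*L (Y(L, C) = (⅐ + L)*(-3) = -3/7 - 3*L)
s(298, -540) + Y(W, -562) = (37 + 298) + (-3/7 - 3*(-126)) = 335 + (-3/7 + 378) = 335 + 2643/7 = 4988/7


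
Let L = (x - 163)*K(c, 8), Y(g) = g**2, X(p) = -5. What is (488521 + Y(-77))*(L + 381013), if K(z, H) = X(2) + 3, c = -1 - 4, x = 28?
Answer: 188525379350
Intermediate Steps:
c = -5
K(z, H) = -2 (K(z, H) = -5 + 3 = -2)
L = 270 (L = (28 - 163)*(-2) = -135*(-2) = 270)
(488521 + Y(-77))*(L + 381013) = (488521 + (-77)**2)*(270 + 381013) = (488521 + 5929)*381283 = 494450*381283 = 188525379350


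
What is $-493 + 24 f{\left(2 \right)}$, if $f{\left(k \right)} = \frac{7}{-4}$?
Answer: $-535$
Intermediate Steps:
$f{\left(k \right)} = - \frac{7}{4}$ ($f{\left(k \right)} = 7 \left(- \frac{1}{4}\right) = - \frac{7}{4}$)
$-493 + 24 f{\left(2 \right)} = -493 + 24 \left(- \frac{7}{4}\right) = -493 - 42 = -535$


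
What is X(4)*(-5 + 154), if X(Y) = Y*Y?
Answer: 2384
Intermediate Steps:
X(Y) = Y**2
X(4)*(-5 + 154) = 4**2*(-5 + 154) = 16*149 = 2384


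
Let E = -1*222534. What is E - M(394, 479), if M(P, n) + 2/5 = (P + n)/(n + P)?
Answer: -1112673/5 ≈ -2.2253e+5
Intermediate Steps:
E = -222534
M(P, n) = ⅗ (M(P, n) = -⅖ + (P + n)/(n + P) = -⅖ + (P + n)/(P + n) = -⅖ + 1 = ⅗)
E - M(394, 479) = -222534 - 1*⅗ = -222534 - ⅗ = -1112673/5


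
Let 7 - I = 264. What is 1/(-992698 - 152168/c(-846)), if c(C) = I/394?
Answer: -257/195169194 ≈ -1.3168e-6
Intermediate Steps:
I = -257 (I = 7 - 1*264 = 7 - 264 = -257)
c(C) = -257/394
1/(-992698 - 152168/c(-846)) = 1/(-992698 - 152168/(-257/394)) = 1/(-992698 - 152168*(-394/257)) = 1/(-992698 + 59954192/257) = 1/(-195169194/257) = -257/195169194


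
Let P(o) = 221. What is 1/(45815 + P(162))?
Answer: 1/46036 ≈ 2.1722e-5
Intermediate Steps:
1/(45815 + P(162)) = 1/(45815 + 221) = 1/46036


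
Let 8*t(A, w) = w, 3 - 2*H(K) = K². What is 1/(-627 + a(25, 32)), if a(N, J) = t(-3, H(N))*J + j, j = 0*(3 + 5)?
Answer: -1/1871 ≈ -0.00053447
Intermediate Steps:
H(K) = 3/2 - K²/2
t(A, w) = w/8
j = 0 (j = 0*8 = 0)
a(N, J) = J*(3/16 - N²/16) (a(N, J) = ((3/2 - N²/2)/8)*J + 0 = (3/16 - N²/16)*J + 0 = J*(3/16 - N²/16) + 0 = J*(3/16 - N²/16))
1/(-627 + a(25, 32)) = 1/(-627 + (1/16)*32*(3 - 1*25²)) = 1/(-627 + (1/16)*32*(3 - 1*625)) = 1/(-627 + (1/16)*32*(3 - 625)) = 1/(-627 + (1/16)*32*(-622)) = 1/(-627 - 1244) = 1/(-1871) = -1/1871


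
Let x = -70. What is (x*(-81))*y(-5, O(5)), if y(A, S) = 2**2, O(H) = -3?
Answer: 22680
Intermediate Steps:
y(A, S) = 4
(x*(-81))*y(-5, O(5)) = -70*(-81)*4 = 5670*4 = 22680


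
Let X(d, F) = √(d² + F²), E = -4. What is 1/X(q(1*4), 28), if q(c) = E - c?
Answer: √53/212 ≈ 0.034340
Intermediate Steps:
q(c) = -4 - c
X(d, F) = √(F² + d²)
1/X(q(1*4), 28) = 1/(√(28² + (-4 - 4)²)) = 1/(√(784 + (-4 - 1*4)²)) = 1/(√(784 + (-4 - 4)²)) = 1/(√(784 + (-8)²)) = 1/(√(784 + 64)) = 1/(√848) = 1/(4*√53) = √53/212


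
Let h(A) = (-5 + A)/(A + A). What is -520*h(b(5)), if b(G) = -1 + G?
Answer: 65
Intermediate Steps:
h(A) = (-5 + A)/(2*A) (h(A) = (-5 + A)/((2*A)) = (-5 + A)*(1/(2*A)) = (-5 + A)/(2*A))
-520*h(b(5)) = -260*(-5 + (-1 + 5))/(-1 + 5) = -260*(-5 + 4)/4 = -260*(-1)/4 = -520*(-⅛) = 65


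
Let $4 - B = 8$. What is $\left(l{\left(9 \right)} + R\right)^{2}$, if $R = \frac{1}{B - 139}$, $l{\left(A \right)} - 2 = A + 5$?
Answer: $\frac{5230369}{20449} \approx 255.78$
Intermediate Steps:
$B = -4$ ($B = 4 - 8 = -4$)
$l{\left(A \right)} = 7 + A$ ($l{\left(A \right)} = 2 + \left(A + 5\right) = 2 + \left(5 + A\right) = 7 + A$)
$R = - \frac{1}{143}$ ($R = \frac{1}{-4 - 139} = \frac{1}{-143} = - \frac{1}{143} \approx -0.006993$)
$\left(l{\left(9 \right)} + R\right)^{2} = \left(\left(7 + 9\right) - \frac{1}{143}\right)^{2} = \left(16 - \frac{1}{143}\right)^{2} = \left(\frac{2287}{143}\right)^{2} = \frac{5230369}{20449}$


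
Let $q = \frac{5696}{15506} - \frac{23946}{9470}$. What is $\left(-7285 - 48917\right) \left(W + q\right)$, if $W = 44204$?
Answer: $- \frac{91197277501645062}{36710455} \approx -2.4842 \cdot 10^{9}$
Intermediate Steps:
$q = - \frac{79341389}{36710455}$ ($q = 5696 \cdot \frac{1}{15506} - \frac{11973}{4735} = \frac{2848}{7753} - \frac{11973}{4735} = - \frac{79341389}{36710455} \approx -2.1613$)
$\left(-7285 - 48917\right) \left(W + q\right) = \left(-7285 - 48917\right) \left(44204 - \frac{79341389}{36710455}\right) = \left(-56202\right) \frac{1622669611431}{36710455} = - \frac{91197277501645062}{36710455}$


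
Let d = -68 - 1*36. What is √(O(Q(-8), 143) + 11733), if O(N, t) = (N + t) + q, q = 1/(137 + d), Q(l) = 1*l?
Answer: √12924285/33 ≈ 108.94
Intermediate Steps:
d = -104 (d = -68 - 36 = -104)
Q(l) = l
q = 1/33 (q = 1/(137 - 104) = 1/33 ≈ 0.030303)
O(N, t) = 1/33 + N + t (O(N, t) = (N + t) + 1/33 = 1/33 + N + t)
√(O(Q(-8), 143) + 11733) = √((1/33 - 8 + 143) + 11733) = √(4456/33 + 11733) = √(391645/33) = √12924285/33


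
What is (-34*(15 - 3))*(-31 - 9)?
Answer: 16320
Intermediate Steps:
(-34*(15 - 3))*(-31 - 9) = -34*12*(-40) = -408*(-40) = 16320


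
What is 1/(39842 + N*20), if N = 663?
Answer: 1/53102 ≈ 1.8832e-5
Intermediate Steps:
1/(39842 + N*20) = 1/(39842 + 663*20) = 1/(39842 + 13260) = 1/53102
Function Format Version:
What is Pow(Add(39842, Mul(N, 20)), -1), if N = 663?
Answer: Rational(1, 53102) ≈ 1.8832e-5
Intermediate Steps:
Pow(Add(39842, Mul(N, 20)), -1) = Pow(Add(39842, Mul(663, 20)), -1) = Pow(Add(39842, 13260), -1) = Pow(53102, -1) = Rational(1, 53102)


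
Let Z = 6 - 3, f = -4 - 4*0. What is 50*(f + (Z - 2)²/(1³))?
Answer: -150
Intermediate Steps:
f = -4 (f = -4 + 0 = -4)
Z = 3
50*(f + (Z - 2)²/(1³)) = 50*(-4 + (3 - 2)²/(1³)) = 50*(-4 + 1²/1) = 50*(-4 + 1*1) = 50*(-4 + 1) = 50*(-3) = -150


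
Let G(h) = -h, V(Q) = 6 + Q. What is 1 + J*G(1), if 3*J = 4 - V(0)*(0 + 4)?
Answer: 23/3 ≈ 7.6667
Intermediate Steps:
J = -20/3 (J = (4 - (6 + 0)*(0 + 4))/3 = (4 - 6*4)/3 = (4 - 1*24)/3 = (4 - 24)/3 = (⅓)*(-20) = -20/3 ≈ -6.6667)
1 + J*G(1) = 1 - (-20)/3 = 1 - 20/3*(-1) = 1 + 20/3 = 23/3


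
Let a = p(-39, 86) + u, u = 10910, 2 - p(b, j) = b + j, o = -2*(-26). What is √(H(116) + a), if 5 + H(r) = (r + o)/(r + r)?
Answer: √9133869/29 ≈ 104.21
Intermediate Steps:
o = 52
p(b, j) = 2 - b - j (p(b, j) = 2 - (b + j) = 2 + (-b - j) = 2 - b - j)
H(r) = -5 + (52 + r)/(2*r) (H(r) = -5 + (r + 52)/(r + r) = -5 + (52 + r)/((2*r)) = -5 + (52 + r)*(1/(2*r)) = -5 + (52 + r)/(2*r))
a = 10865 (a = (2 - 1*(-39) - 1*86) + 10910 = (2 + 39 - 86) + 10910 = -45 + 10910 = 10865)
√(H(116) + a) = √((-9/2 + 26/116) + 10865) = √((-9/2 + 26*(1/116)) + 10865) = √((-9/2 + 13/58) + 10865) = √(-124/29 + 10865) = √(314961/29) = √9133869/29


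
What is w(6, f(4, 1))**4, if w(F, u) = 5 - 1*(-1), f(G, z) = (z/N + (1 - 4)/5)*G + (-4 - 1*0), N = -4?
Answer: 1296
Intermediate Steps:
f(G, z) = -4 + G*(-3/5 - z/4) (f(G, z) = (z/(-4) + (1 - 4)/5)*G + (-4 - 1*0) = (z*(-1/4) - 3*1/5)*G + (-4 + 0) = (-z/4 - 3/5)*G - 4 = (-3/5 - z/4)*G - 4 = G*(-3/5 - z/4) - 4 = -4 + G*(-3/5 - z/4))
w(F, u) = 6 (w(F, u) = 5 + 1 = 6)
w(6, f(4, 1))**4 = 6**4 = 1296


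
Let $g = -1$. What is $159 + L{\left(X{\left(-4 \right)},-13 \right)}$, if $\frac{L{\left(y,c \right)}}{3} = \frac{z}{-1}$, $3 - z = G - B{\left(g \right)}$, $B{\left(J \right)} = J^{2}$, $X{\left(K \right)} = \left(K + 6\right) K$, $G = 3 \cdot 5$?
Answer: $192$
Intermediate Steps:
$G = 15$
$X{\left(K \right)} = K \left(6 + K\right)$ ($X{\left(K \right)} = \left(6 + K\right) K = K \left(6 + K\right)$)
$z = -11$ ($z = 3 - \left(15 - \left(-1\right)^{2}\right) = 3 - \left(15 - 1\right) = 3 - 14 = -11$)
$L{\left(y,c \right)} = 33$ ($L{\left(y,c \right)} = 3 \left(- \frac{11}{-1}\right) = 3 \left(\left(-11\right) \left(-1\right)\right) = 3 \cdot 11 = 33$)
$159 + L{\left(X{\left(-4 \right)},-13 \right)} = 159 + 33 = 192$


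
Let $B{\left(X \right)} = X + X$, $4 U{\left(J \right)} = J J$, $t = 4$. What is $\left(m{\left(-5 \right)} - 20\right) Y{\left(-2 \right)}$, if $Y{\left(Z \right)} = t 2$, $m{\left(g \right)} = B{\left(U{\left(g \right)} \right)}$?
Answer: $-60$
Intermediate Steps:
$U{\left(J \right)} = \frac{J^{2}}{4}$ ($U{\left(J \right)} = \frac{J J}{4} = \frac{J^{2}}{4}$)
$B{\left(X \right)} = 2 X$
$m{\left(g \right)} = \frac{g^{2}}{2}$ ($m{\left(g \right)} = 2 \frac{g^{2}}{4} = \frac{g^{2}}{2}$)
$Y{\left(Z \right)} = 8$ ($Y{\left(Z \right)} = 4 \cdot 2 = 8$)
$\left(m{\left(-5 \right)} - 20\right) Y{\left(-2 \right)} = \left(\frac{\left(-5\right)^{2}}{2} - 20\right) 8 = \left(\frac{1}{2} \cdot 25 - 20\right) 8 = \left(\frac{25}{2} - 20\right) 8 = \left(- \frac{15}{2}\right) 8 = -60$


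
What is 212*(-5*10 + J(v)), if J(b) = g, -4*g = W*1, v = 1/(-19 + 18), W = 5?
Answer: -10865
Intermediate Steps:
v = -1 (v = 1/(-1) = -1)
g = -5/4 ≈ -1.2500
J(b) = -5/4
212*(-5*10 + J(v)) = 212*(-5*10 - 5/4) = 212*(-50 - 5/4) = 212*(-205/4) = -10865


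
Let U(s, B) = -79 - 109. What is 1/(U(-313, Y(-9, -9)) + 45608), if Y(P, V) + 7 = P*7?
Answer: 1/45420 ≈ 2.2017e-5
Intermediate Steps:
Y(P, V) = -7 + 7*P (Y(P, V) = -7 + P*7 = -7 + 7*P)
U(s, B) = -188
1/(U(-313, Y(-9, -9)) + 45608) = 1/(-188 + 45608) = 1/45420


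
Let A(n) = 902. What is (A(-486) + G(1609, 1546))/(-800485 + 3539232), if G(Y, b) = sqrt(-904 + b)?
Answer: 82/248977 + sqrt(642)/2738747 ≈ 0.00033860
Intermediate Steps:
(A(-486) + G(1609, 1546))/(-800485 + 3539232) = (902 + sqrt(-904 + 1546))/(-800485 + 3539232) = (902 + sqrt(642))/2738747 = (902 + sqrt(642))*(1/2738747) = 82/248977 + sqrt(642)/2738747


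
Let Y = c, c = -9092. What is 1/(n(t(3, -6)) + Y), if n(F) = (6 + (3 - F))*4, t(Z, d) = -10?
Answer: -1/9016 ≈ -0.00011091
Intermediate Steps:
n(F) = 36 - 4*F (n(F) = (9 - F)*4 = 36 - 4*F)
Y = -9092
1/(n(t(3, -6)) + Y) = 1/((36 - 4*(-10)) - 9092) = 1/((36 + 40) - 9092) = 1/(76 - 9092) = 1/(-9016) = -1/9016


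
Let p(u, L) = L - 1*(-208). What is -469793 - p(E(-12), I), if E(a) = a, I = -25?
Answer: -469976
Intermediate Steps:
p(u, L) = 208 + L (p(u, L) = L + 208 = 208 + L)
-469793 - p(E(-12), I) = -469793 - (208 - 25) = -469793 - 1*183 = -469793 - 183 = -469976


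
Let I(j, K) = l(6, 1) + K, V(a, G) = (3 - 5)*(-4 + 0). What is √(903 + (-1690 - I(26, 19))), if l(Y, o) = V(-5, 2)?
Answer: I*√814 ≈ 28.531*I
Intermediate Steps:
V(a, G) = 8 (V(a, G) = -2*(-4) = 8)
l(Y, o) = 8
I(j, K) = 8 + K
√(903 + (-1690 - I(26, 19))) = √(903 + (-1690 - (8 + 19))) = √(903 + (-1690 - 1*27)) = √(903 + (-1690 - 27)) = √(903 - 1717) = √(-814) = I*√814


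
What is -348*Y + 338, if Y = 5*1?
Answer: -1402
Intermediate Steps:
Y = 5
-348*Y + 338 = -348*5 + 338 = -1740 + 338 = -1402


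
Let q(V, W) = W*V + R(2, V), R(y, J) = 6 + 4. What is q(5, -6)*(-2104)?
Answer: 42080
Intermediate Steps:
R(y, J) = 10
q(V, W) = 10 + V*W (q(V, W) = W*V + 10 = V*W + 10 = 10 + V*W)
q(5, -6)*(-2104) = (10 + 5*(-6))*(-2104) = (10 - 30)*(-2104) = -20*(-2104) = 42080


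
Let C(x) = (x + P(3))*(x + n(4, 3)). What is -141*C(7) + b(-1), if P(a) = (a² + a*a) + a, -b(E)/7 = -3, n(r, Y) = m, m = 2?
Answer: -35511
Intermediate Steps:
n(r, Y) = 2
b(E) = 21 (b(E) = -7*(-3) = 21)
P(a) = a + 2*a² (P(a) = (a² + a²) + a = 2*a² + a = a + 2*a²)
C(x) = (2 + x)*(21 + x) (C(x) = (x + 3*(1 + 2*3))*(x + 2) = (x + 3*(1 + 6))*(2 + x) = (x + 3*7)*(2 + x) = (x + 21)*(2 + x) = (21 + x)*(2 + x) = (2 + x)*(21 + x))
-141*C(7) + b(-1) = -141*(42 + 7² + 23*7) + 21 = -141*(42 + 49 + 161) + 21 = -141*252 + 21 = -35532 + 21 = -35511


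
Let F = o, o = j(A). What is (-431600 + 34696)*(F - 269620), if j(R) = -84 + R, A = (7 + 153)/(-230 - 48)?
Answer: 14879508654144/139 ≈ 1.0705e+11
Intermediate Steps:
A = -80/139 (A = 160/(-278) = 160*(-1/278) = -80/139 ≈ -0.57554)
o = -11756/139 (o = -84 - 80/139 = -11756/139 ≈ -84.576)
F = -11756/139 ≈ -84.576
(-431600 + 34696)*(F - 269620) = (-431600 + 34696)*(-11756/139 - 269620) = -396904*(-37488936/139) = 14879508654144/139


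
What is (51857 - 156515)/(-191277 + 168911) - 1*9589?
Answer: -107181458/11183 ≈ -9584.3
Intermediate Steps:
(51857 - 156515)/(-191277 + 168911) - 1*9589 = -104658/(-22366) - 9589 = -104658*(-1/22366) - 9589 = 52329/11183 - 9589 = -107181458/11183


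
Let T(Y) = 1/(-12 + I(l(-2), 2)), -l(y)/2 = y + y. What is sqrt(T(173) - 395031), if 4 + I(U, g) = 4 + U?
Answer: 5*I*sqrt(63205)/2 ≈ 628.52*I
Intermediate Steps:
l(y) = -4*y (l(y) = -2*(y + y) = -4*y)
I(U, g) = U (I(U, g) = -4 + (4 + U) = U)
T(Y) = -1/4 (T(Y) = 1/(-12 - 4*(-2)) = 1/(-12 + 8) = 1/(-4) = -1/4)
sqrt(T(173) - 395031) = sqrt(-1/4 - 395031) = sqrt(-1580125/4) = 5*I*sqrt(63205)/2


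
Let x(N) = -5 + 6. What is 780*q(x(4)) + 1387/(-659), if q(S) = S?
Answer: 512633/659 ≈ 777.90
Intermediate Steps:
x(N) = 1
780*q(x(4)) + 1387/(-659) = 780*1 + 1387/(-659) = 780 + 1387*(-1/659) = 780 - 1387/659 = 512633/659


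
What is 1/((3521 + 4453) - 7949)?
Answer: 1/25 ≈ 0.040000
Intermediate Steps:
1/((3521 + 4453) - 7949) = 1/(7974 - 7949) = 1/25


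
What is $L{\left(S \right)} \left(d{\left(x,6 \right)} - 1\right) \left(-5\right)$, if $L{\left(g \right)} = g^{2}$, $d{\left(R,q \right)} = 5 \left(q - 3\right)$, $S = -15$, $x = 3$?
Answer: $-15750$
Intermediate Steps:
$d{\left(R,q \right)} = -15 + 5 q$ ($d{\left(R,q \right)} = 5 \left(-3 + q\right) = -15 + 5 q$)
$L{\left(S \right)} \left(d{\left(x,6 \right)} - 1\right) \left(-5\right) = \left(-15\right)^{2} \left(\left(-15 + 5 \cdot 6\right) - 1\right) \left(-5\right) = 225 \left(\left(-15 + 30\right) - 1\right) \left(-5\right) = 225 \left(15 - 1\right) \left(-5\right) = 225 \cdot 14 \left(-5\right) = 225 \left(-70\right) = -15750$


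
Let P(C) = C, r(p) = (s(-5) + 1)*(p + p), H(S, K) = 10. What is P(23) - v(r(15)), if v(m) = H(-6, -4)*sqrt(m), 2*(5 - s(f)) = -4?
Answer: 23 - 40*sqrt(15) ≈ -131.92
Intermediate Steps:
s(f) = 7 (s(f) = 5 - 1/2*(-4) = 5 + 2 = 7)
r(p) = 16*p (r(p) = (7 + 1)*(p + p) = 8*(2*p) = 16*p)
v(m) = 10*sqrt(m)
P(23) - v(r(15)) = 23 - 10*sqrt(16*15) = 23 - 10*sqrt(240) = 23 - 10*4*sqrt(15) = 23 - 40*sqrt(15)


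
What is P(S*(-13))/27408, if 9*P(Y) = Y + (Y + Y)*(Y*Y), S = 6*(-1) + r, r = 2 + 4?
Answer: 0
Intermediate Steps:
r = 6
S = 0 (S = 6*(-1) + 6 = -6 + 6 = 0)
P(Y) = Y/9 + 2*Y³/9 (P(Y) = (Y + (Y + Y)*(Y*Y))/9 = (Y + (2*Y)*Y²)/9 = (Y + 2*Y³)/9 = Y/9 + 2*Y³/9)
P(S*(-13))/27408 = ((0*(-13))*(1 + 2*(0*(-13))²)/9)/27408 = ((⅑)*0*(1 + 2*0²))*(1/27408) = ((⅑)*0*(1 + 2*0))*(1/27408) = ((⅑)*0*(1 + 0))*(1/27408) = ((⅑)*0*1)*(1/27408) = 0*(1/27408) = 0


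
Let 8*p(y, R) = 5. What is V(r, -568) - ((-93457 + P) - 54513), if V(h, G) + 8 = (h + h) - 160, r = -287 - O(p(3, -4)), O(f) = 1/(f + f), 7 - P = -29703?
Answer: 587582/5 ≈ 1.1752e+5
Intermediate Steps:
P = 29710 (P = 7 - 1*(-29703) = 7 + 29703 = 29710)
p(y, R) = 5/8 (p(y, R) = (⅛)*5 = 5/8)
O(f) = 1/(2*f)
r = -1439/5 (r = -287 - 1/(2*5/8) = -287 - 8/(2*5) = -287 - 1*⅘ = -287 - ⅘ = -1439/5 ≈ -287.80)
V(h, G) = -168 + 2*h (V(h, G) = -8 + ((h + h) - 160) = -8 + (2*h - 160) = -8 + (-160 + 2*h) = -168 + 2*h)
V(r, -568) - ((-93457 + P) - 54513) = (-168 + 2*(-1439/5)) - ((-93457 + 29710) - 54513) = (-168 - 2878/5) - (-63747 - 54513) = -3718/5 - 1*(-118260) = -3718/5 + 118260 = 587582/5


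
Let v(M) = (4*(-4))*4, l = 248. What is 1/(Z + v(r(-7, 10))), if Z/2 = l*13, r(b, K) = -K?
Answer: 1/6384 ≈ 0.00015664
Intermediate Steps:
v(M) = -64 (v(M) = -16*4 = -64)
Z = 6448 (Z = 2*(248*13) = 2*3224 = 6448)
1/(Z + v(r(-7, 10))) = 1/(6448 - 64) = 1/6384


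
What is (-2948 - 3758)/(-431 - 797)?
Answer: 3353/614 ≈ 5.4609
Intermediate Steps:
(-2948 - 3758)/(-431 - 797) = -6706/(-1228) = -6706*(-1/1228) = 3353/614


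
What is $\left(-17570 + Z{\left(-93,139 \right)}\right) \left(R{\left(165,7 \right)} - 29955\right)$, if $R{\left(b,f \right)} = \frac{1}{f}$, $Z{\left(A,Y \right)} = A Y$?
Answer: $\frac{6394732948}{7} \approx 9.1353 \cdot 10^{8}$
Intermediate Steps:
$\left(-17570 + Z{\left(-93,139 \right)}\right) \left(R{\left(165,7 \right)} - 29955\right) = \left(-17570 - 12927\right) \left(\frac{1}{7} - 29955\right) = \left(-30497\right) \left(- \frac{209684}{7}\right) = \frac{6394732948}{7}$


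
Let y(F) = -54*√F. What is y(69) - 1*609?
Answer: -609 - 54*√69 ≈ -1057.6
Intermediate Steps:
y(69) - 1*609 = -54*√69 - 1*609 = -54*√69 - 609 = -609 - 54*√69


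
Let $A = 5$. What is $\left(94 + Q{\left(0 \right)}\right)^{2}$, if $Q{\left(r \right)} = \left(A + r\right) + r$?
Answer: $9801$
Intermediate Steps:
$Q{\left(r \right)} = 5 + 2 r$ ($Q{\left(r \right)} = \left(5 + r\right) + r = 5 + 2 r$)
$\left(94 + Q{\left(0 \right)}\right)^{2} = \left(94 + \left(5 + 2 \cdot 0\right)\right)^{2} = \left(94 + \left(5 + 0\right)\right)^{2} = \left(94 + 5\right)^{2} = 99^{2} = 9801$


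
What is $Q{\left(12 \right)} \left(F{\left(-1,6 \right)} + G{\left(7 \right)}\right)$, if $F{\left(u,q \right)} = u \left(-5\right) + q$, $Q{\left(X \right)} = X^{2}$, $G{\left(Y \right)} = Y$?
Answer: $2592$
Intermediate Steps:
$F{\left(u,q \right)} = q - 5 u$ ($F{\left(u,q \right)} = - 5 u + q = q - 5 u$)
$Q{\left(12 \right)} \left(F{\left(-1,6 \right)} + G{\left(7 \right)}\right) = 12^{2} \left(\left(6 - -5\right) + 7\right) = 144 \left(\left(6 + 5\right) + 7\right) = 144 \left(11 + 7\right) = 144 \cdot 18 = 2592$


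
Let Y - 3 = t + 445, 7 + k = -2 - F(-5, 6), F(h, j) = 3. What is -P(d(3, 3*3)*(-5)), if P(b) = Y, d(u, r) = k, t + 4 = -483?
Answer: 39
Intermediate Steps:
t = -487 (t = -4 - 483 = -487)
k = -12 (k = -7 + (-2 - 1*3) = -7 + (-2 - 3) = -7 - 5 = -12)
d(u, r) = -12
Y = -39 (Y = 3 + (-487 + 445) = 3 - 42 = -39)
P(b) = -39
-P(d(3, 3*3)*(-5)) = -1*(-39) = 39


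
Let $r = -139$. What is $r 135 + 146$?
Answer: $-18619$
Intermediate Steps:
$r 135 + 146 = \left(-139\right) 135 + 146 = -18765 + 146 = -18619$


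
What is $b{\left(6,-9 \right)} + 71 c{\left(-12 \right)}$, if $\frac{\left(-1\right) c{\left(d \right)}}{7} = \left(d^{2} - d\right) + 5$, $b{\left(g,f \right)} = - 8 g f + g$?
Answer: $-79579$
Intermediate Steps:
$b{\left(g,f \right)} = g - 8 f g$ ($b{\left(g,f \right)} = - 8 f g + g = g - 8 f g$)
$c{\left(d \right)} = -35 - 7 d^{2} + 7 d$ ($c{\left(d \right)} = - 7 \left(\left(d^{2} - d\right) + 5\right) = - 7 \left(5 + d^{2} - d\right) = -35 - 7 d^{2} + 7 d$)
$b{\left(6,-9 \right)} + 71 c{\left(-12 \right)} = 6 \left(1 - -72\right) + 71 \left(-35 - 7 \left(-12\right)^{2} + 7 \left(-12\right)\right) = 6 \left(1 + 72\right) + 71 \left(-35 - 1008 - 84\right) = 6 \cdot 73 + 71 \left(-35 - 1008 - 84\right) = 438 + 71 \left(-1127\right) = 438 - 80017 = -79579$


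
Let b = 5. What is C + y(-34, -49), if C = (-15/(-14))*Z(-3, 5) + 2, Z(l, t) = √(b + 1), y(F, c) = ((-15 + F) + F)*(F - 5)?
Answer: 3239 + 15*√6/14 ≈ 3241.6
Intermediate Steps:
y(F, c) = (-15 + 2*F)*(-5 + F)
Z(l, t) = √6 (Z(l, t) = √(5 + 1) = √6)
C = 2 + 15*√6/14 (C = (-15/(-14))*√6 + 2 = (-15*(-1/14))*√6 + 2 = 15*√6/14 + 2 = 2 + 15*√6/14 ≈ 4.6245)
C + y(-34, -49) = (2 + 15*√6/14) + (75 - 25*(-34) + 2*(-34)²) = (2 + 15*√6/14) + (75 + 850 + 2*1156) = (2 + 15*√6/14) + (75 + 850 + 2312) = (2 + 15*√6/14) + 3237 = 3239 + 15*√6/14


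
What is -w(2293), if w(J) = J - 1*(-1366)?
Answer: -3659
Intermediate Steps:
w(J) = 1366 + J (w(J) = J + 1366 = 1366 + J)
-w(2293) = -(1366 + 2293) = -1*3659 = -3659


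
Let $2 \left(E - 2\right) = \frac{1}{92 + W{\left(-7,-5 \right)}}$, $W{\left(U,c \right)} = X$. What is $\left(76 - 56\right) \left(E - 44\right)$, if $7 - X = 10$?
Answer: $- \frac{74750}{89} \approx -839.89$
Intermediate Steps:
$X = -3$ ($X = 7 - 10 = -3$)
$W{\left(U,c \right)} = -3$
$E = \frac{357}{178}$ ($E = 2 + \frac{1}{2 \left(92 - 3\right)} = 2 + \frac{1}{2 \cdot 89} = 2 + \frac{1}{2} \cdot \frac{1}{89} = 2 + \frac{1}{178} = \frac{357}{178} \approx 2.0056$)
$\left(76 - 56\right) \left(E - 44\right) = \left(76 - 56\right) \left(\frac{357}{178} - 44\right) = \left(76 - 56\right) \left(- \frac{7475}{178}\right) = 20 \left(- \frac{7475}{178}\right) = - \frac{74750}{89}$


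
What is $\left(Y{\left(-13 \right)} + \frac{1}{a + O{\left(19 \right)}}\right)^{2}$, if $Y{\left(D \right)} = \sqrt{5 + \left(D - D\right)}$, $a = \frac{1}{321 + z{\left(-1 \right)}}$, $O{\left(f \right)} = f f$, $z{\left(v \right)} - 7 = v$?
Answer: $\frac{69676758449}{13935330304} + \frac{327 \sqrt{5}}{59024} \approx 5.0124$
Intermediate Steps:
$z{\left(v \right)} = 7 + v$
$O{\left(f \right)} = f^{2}$
$a = \frac{1}{327}$ ($a = \frac{1}{321 + \left(7 - 1\right)} = \frac{1}{321 + 6} = \frac{1}{327} \approx 0.0030581$)
$Y{\left(D \right)} = \sqrt{5}$ ($Y{\left(D \right)} = \sqrt{5 + 0} = \sqrt{5}$)
$\left(Y{\left(-13 \right)} + \frac{1}{a + O{\left(19 \right)}}\right)^{2} = \left(\sqrt{5} + \frac{1}{\frac{1}{327} + 19^{2}}\right)^{2} = \left(\sqrt{5} + \frac{1}{\frac{1}{327} + 361}\right)^{2} = \left(\sqrt{5} + \frac{1}{\frac{118048}{327}}\right)^{2} = \left(\sqrt{5} + \frac{327}{118048}\right)^{2} = \left(\frac{327}{118048} + \sqrt{5}\right)^{2}$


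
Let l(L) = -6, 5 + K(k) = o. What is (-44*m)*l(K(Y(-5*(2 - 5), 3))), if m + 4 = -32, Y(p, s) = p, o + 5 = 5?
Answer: -9504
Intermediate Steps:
o = 0 (o = -5 + 5 = 0)
K(k) = -5 (K(k) = -5 + 0 = -5)
m = -36 (m = -4 - 32 = -36)
(-44*m)*l(K(Y(-5*(2 - 5), 3))) = -44*(-36)*(-6) = 1584*(-6) = -9504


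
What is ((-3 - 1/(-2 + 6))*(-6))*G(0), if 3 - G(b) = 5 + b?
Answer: -39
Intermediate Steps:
G(b) = -2 - b (G(b) = 3 - (5 + b) = 3 + (-5 - b) = -2 - b)
((-3 - 1/(-2 + 6))*(-6))*G(0) = ((-3 - 1/(-2 + 6))*(-6))*(-2 - 1*0) = ((-3 - 1/4)*(-6))*(-2 + 0) = ((-3 - 1*¼)*(-6))*(-2) = ((-3 - ¼)*(-6))*(-2) = -13/4*(-6)*(-2) = (39/2)*(-2) = -39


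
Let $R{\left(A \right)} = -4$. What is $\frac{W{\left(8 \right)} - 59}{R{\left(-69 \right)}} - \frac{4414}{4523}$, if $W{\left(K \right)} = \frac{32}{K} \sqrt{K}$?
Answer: $\frac{249201}{18092} - 2 \sqrt{2} \approx 10.946$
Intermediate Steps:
$W{\left(K \right)} = \frac{32}{\sqrt{K}}$
$\frac{W{\left(8 \right)} - 59}{R{\left(-69 \right)}} - \frac{4414}{4523} = \frac{\frac{32}{2 \sqrt{2}} - 59}{-4} - \frac{4414}{4523} = \left(32 \frac{\sqrt{2}}{4} - 59\right) \left(- \frac{1}{4}\right) - \frac{4414}{4523} = \left(8 \sqrt{2} - 59\right) \left(- \frac{1}{4}\right) - \frac{4414}{4523} = \left(-59 + 8 \sqrt{2}\right) \left(- \frac{1}{4}\right) - \frac{4414}{4523} = \left(\frac{59}{4} - 2 \sqrt{2}\right) - \frac{4414}{4523} = \frac{249201}{18092} - 2 \sqrt{2}$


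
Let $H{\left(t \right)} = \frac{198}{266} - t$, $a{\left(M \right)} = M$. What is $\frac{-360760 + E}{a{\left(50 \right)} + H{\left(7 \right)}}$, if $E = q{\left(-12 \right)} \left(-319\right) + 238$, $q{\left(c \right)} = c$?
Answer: $- \frac{23720151}{2909} \approx -8154.1$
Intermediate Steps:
$H{\left(t \right)} = \frac{99}{133} - t$ ($H{\left(t \right)} = 198 \cdot \frac{1}{266} - t = \frac{99}{133} - t$)
$E = 4066$ ($E = \left(-12\right) \left(-319\right) + 238 = 3828 + 238 = 4066$)
$\frac{-360760 + E}{a{\left(50 \right)} + H{\left(7 \right)}} = \frac{-360760 + 4066}{50 + \left(\frac{99}{133} - 7\right)} = - \frac{356694}{50 + \left(\frac{99}{133} - 7\right)} = - \frac{356694}{50 - \frac{832}{133}} = - \frac{356694}{\frac{5818}{133}} = \left(-356694\right) \frac{133}{5818} = - \frac{23720151}{2909}$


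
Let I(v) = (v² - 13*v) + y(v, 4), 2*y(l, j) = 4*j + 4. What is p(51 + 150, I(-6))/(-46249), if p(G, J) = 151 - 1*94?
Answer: -57/46249 ≈ -0.0012325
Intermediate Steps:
y(l, j) = 2 + 2*j (y(l, j) = (4*j + 4)/2 = (4 + 4*j)/2 = 2 + 2*j)
I(v) = 10 + v² - 13*v (I(v) = (v² - 13*v) + (2 + 2*4) = (v² - 13*v) + (2 + 8) = (v² - 13*v) + 10 = 10 + v² - 13*v)
p(G, J) = 57 (p(G, J) = 151 - 94 = 57)
p(51 + 150, I(-6))/(-46249) = 57/(-46249) = 57*(-1/46249) = -57/46249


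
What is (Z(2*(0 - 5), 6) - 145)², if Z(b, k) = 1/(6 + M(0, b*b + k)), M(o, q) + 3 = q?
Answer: 249766416/11881 ≈ 21022.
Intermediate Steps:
M(o, q) = -3 + q
Z(b, k) = 1/(3 + k + b²) (Z(b, k) = 1/(6 + (-3 + (b*b + k))) = 1/(6 + (-3 + (b² + k))) = 1/(6 + (-3 + (k + b²))) = 1/(6 + (-3 + k + b²)) = 1/(3 + k + b²))
(Z(2*(0 - 5), 6) - 145)² = (1/(3 + 6 + (2*(0 - 5))²) - 145)² = (1/(3 + 6 + (2*(-5))²) - 145)² = (1/(3 + 6 + (-10)²) - 145)² = (1/(3 + 6 + 100) - 145)² = (1/109 - 145)² = (-15804/109)² = 249766416/11881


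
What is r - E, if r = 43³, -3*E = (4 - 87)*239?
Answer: 218684/3 ≈ 72895.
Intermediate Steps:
E = 19837/3 (E = -(4 - 87)*239/3 = -(-83)*239/3 = -⅓*(-19837) = 19837/3 ≈ 6612.3)
r = 79507
r - E = 79507 - 1*19837/3 = 79507 - 19837/3 = 218684/3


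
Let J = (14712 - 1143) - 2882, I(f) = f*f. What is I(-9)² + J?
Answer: 17248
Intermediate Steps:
I(f) = f²
J = 10687 (J = 13569 - 2882 = 10687)
I(-9)² + J = ((-9)²)² + 10687 = 81² + 10687 = 6561 + 10687 = 17248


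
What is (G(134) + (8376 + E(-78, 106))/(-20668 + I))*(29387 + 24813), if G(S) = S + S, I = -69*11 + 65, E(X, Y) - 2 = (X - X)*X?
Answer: 154920889800/10681 ≈ 1.4504e+7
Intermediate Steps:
E(X, Y) = 2 (E(X, Y) = 2 + (X - X)*X = 2 + 0*X = 2 + 0 = 2)
I = -694 (I = -759 + 65 = -694)
G(S) = 2*S
(G(134) + (8376 + E(-78, 106))/(-20668 + I))*(29387 + 24813) = (2*134 + (8376 + 2)/(-20668 - 694))*(29387 + 24813) = (268 + 8378/(-21362))*54200 = (268 + 8378*(-1/21362))*54200 = (268 - 4189/10681)*54200 = (2858319/10681)*54200 = 154920889800/10681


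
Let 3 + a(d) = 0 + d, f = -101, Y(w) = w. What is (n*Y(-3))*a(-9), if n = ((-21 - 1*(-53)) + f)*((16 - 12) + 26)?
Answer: -74520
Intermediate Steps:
a(d) = -3 + d (a(d) = -3 + (0 + d) = -3 + d)
n = -2070 (n = ((-21 - 1*(-53)) - 101)*((16 - 12) + 26) = ((-21 + 53) - 101)*(4 + 26) = (32 - 101)*30 = -69*30 = -2070)
(n*Y(-3))*a(-9) = (-2070*(-3))*(-3 - 9) = 6210*(-12) = -74520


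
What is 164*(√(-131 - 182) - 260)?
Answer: -42640 + 164*I*√313 ≈ -42640.0 + 2901.5*I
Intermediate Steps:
164*(√(-131 - 182) - 260) = 164*(√(-313) - 260) = 164*(I*√313 - 260) = 164*(-260 + I*√313) = -42640 + 164*I*√313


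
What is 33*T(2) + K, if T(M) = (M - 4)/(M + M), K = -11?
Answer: -55/2 ≈ -27.500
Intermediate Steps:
T(M) = (-4 + M)/(2*M) (T(M) = (-4 + M)/((2*M)) = (-4 + M)*(1/(2*M)) = (-4 + M)/(2*M))
33*T(2) + K = 33*((1/2)*(-4 + 2)/2) - 11 = 33*((1/2)*(1/2)*(-2)) - 11 = 33*(-1/2) - 11 = -33/2 - 11 = -55/2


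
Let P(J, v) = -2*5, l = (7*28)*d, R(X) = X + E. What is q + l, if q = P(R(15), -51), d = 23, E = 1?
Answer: 4498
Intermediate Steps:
R(X) = 1 + X (R(X) = X + 1 = 1 + X)
l = 4508 (l = (7*28)*23 = 196*23 = 4508)
P(J, v) = -10
q = -10
q + l = -10 + 4508 = 4498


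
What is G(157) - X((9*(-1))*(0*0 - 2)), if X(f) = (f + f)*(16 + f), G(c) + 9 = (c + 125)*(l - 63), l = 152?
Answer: 23865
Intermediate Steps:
G(c) = 11116 + 89*c (G(c) = -9 + (c + 125)*(152 - 63) = -9 + (125 + c)*89 = -9 + (11125 + 89*c) = 11116 + 89*c)
X(f) = 2*f*(16 + f) (X(f) = (2*f)*(16 + f) = 2*f*(16 + f))
G(157) - X((9*(-1))*(0*0 - 2)) = (11116 + 89*157) - 2*(9*(-1))*(0*0 - 2)*(16 + (9*(-1))*(0*0 - 2)) = (11116 + 13973) - 2*(-9*(0 - 2))*(16 - 9*(0 - 2)) = 25089 - 2*(-9*(-2))*(16 - 9*(-2)) = 25089 - 2*18*(16 + 18) = 25089 - 2*18*34 = 25089 - 1*1224 = 25089 - 1224 = 23865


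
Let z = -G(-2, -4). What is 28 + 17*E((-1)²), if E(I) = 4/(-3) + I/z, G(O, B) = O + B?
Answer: 49/6 ≈ 8.1667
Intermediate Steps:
G(O, B) = B + O
z = 6 (z = -(-4 - 2) = -1*(-6) = 6)
E(I) = -4/3 + I/6 (E(I) = 4/(-3) + I/6 = 4*(-⅓) + I*(⅙) = -4/3 + I/6)
28 + 17*E((-1)²) = 28 + 17*(-4/3 + (⅙)*(-1)²) = 28 + 17*(-4/3 + (⅙)*1) = 28 + 17*(-4/3 + ⅙) = 28 + 17*(-7/6) = 28 - 119/6 = 49/6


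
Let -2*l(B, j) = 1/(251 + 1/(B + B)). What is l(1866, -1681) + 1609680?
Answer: 1507840373574/936733 ≈ 1.6097e+6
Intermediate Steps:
l(B, j) = -1/(2*(251 + 1/(2*B))) (l(B, j) = -1/(2*(251 + 1/(B + B))) = -1/(2*(251 + 1/(2*B))))
l(1866, -1681) + 1609680 = -1*1866/(1 + 502*1866) + 1609680 = -1*1866/(1 + 936732) + 1609680 = -1*1866/936733 + 1609680 = -1*1866*1/936733 + 1609680 = -1866/936733 + 1609680 = 1507840373574/936733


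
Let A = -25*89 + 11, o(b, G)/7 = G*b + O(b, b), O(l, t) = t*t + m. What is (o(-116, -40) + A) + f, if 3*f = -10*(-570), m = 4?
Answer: 126386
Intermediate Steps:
O(l, t) = 4 + t² (O(l, t) = t*t + 4 = t² + 4 = 4 + t²)
o(b, G) = 28 + 7*b² + 7*G*b (o(b, G) = 7*(G*b + (4 + b²)) = 7*(4 + b² + G*b) = 28 + 7*b² + 7*G*b)
f = 1900 (f = (-10*(-570))/3 = (⅓)*5700 = 1900)
A = -2214 (A = -2225 + 11 = -2214)
(o(-116, -40) + A) + f = ((28 + 7*(-116)² + 7*(-40)*(-116)) - 2214) + 1900 = ((28 + 7*13456 + 32480) - 2214) + 1900 = ((28 + 94192 + 32480) - 2214) + 1900 = (126700 - 2214) + 1900 = 124486 + 1900 = 126386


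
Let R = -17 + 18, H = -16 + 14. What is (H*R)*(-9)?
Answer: 18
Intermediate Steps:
H = -2
R = 1
(H*R)*(-9) = -2*1*(-9) = -2*(-9) = 18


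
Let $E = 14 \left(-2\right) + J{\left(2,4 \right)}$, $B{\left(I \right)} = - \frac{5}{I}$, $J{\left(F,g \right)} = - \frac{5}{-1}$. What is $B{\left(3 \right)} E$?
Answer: $\frac{115}{3} \approx 38.333$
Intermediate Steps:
$J{\left(F,g \right)} = 5$ ($J{\left(F,g \right)} = \left(-5\right) \left(-1\right) = 5$)
$E = -23$ ($E = 14 \left(-2\right) + 5 = -28 + 5 = -23$)
$B{\left(3 \right)} E = - \frac{5}{3} \left(-23\right) = \left(-5\right) \frac{1}{3} \left(-23\right) = \left(- \frac{5}{3}\right) \left(-23\right) = \frac{115}{3}$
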